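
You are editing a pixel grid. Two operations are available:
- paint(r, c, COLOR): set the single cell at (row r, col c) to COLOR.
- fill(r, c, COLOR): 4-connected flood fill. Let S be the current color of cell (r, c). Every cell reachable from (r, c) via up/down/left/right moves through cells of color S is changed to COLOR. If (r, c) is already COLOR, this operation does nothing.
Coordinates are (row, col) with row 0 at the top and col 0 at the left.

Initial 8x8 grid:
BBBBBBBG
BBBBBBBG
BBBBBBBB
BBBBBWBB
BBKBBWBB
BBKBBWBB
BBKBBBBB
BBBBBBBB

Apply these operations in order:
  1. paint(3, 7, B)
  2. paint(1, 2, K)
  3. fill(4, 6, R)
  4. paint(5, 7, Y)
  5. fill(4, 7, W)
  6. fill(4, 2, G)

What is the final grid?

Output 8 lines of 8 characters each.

Answer: WWWWWWWG
WWKWWWWG
WWWWWWWW
WWWWWWWW
WWGWWWWW
WWGWWWWY
WWGWWWWW
WWWWWWWW

Derivation:
After op 1 paint(3,7,B):
BBBBBBBG
BBBBBBBG
BBBBBBBB
BBBBBWBB
BBKBBWBB
BBKBBWBB
BBKBBBBB
BBBBBBBB
After op 2 paint(1,2,K):
BBBBBBBG
BBKBBBBG
BBBBBBBB
BBBBBWBB
BBKBBWBB
BBKBBWBB
BBKBBBBB
BBBBBBBB
After op 3 fill(4,6,R) [55 cells changed]:
RRRRRRRG
RRKRRRRG
RRRRRRRR
RRRRRWRR
RRKRRWRR
RRKRRWRR
RRKRRRRR
RRRRRRRR
After op 4 paint(5,7,Y):
RRRRRRRG
RRKRRRRG
RRRRRRRR
RRRRRWRR
RRKRRWRR
RRKRRWRY
RRKRRRRR
RRRRRRRR
After op 5 fill(4,7,W) [54 cells changed]:
WWWWWWWG
WWKWWWWG
WWWWWWWW
WWWWWWWW
WWKWWWWW
WWKWWWWY
WWKWWWWW
WWWWWWWW
After op 6 fill(4,2,G) [3 cells changed]:
WWWWWWWG
WWKWWWWG
WWWWWWWW
WWWWWWWW
WWGWWWWW
WWGWWWWY
WWGWWWWW
WWWWWWWW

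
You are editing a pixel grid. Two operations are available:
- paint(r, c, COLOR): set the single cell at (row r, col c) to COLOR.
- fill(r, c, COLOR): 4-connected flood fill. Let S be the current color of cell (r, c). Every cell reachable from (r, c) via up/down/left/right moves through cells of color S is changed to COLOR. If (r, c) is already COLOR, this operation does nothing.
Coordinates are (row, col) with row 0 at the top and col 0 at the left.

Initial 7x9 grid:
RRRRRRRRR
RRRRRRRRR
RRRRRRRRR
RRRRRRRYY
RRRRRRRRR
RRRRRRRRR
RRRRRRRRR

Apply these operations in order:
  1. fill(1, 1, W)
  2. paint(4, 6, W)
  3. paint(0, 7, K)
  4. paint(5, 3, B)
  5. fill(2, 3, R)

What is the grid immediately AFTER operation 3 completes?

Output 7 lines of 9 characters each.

Answer: WWWWWWWKW
WWWWWWWWW
WWWWWWWWW
WWWWWWWYY
WWWWWWWWW
WWWWWWWWW
WWWWWWWWW

Derivation:
After op 1 fill(1,1,W) [61 cells changed]:
WWWWWWWWW
WWWWWWWWW
WWWWWWWWW
WWWWWWWYY
WWWWWWWWW
WWWWWWWWW
WWWWWWWWW
After op 2 paint(4,6,W):
WWWWWWWWW
WWWWWWWWW
WWWWWWWWW
WWWWWWWYY
WWWWWWWWW
WWWWWWWWW
WWWWWWWWW
After op 3 paint(0,7,K):
WWWWWWWKW
WWWWWWWWW
WWWWWWWWW
WWWWWWWYY
WWWWWWWWW
WWWWWWWWW
WWWWWWWWW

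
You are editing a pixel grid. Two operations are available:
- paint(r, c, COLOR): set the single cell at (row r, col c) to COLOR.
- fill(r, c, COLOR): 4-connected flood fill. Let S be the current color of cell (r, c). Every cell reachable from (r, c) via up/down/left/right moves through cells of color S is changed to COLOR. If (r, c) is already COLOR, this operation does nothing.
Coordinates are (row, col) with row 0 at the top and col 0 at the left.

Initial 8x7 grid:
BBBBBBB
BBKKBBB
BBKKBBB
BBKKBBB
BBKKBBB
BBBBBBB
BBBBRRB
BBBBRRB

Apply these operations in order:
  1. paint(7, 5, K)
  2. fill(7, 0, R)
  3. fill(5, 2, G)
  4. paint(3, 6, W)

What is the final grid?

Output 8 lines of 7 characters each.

After op 1 paint(7,5,K):
BBBBBBB
BBKKBBB
BBKKBBB
BBKKBBB
BBKKBBB
BBBBBBB
BBBBRRB
BBBBRKB
After op 2 fill(7,0,R) [44 cells changed]:
RRRRRRR
RRKKRRR
RRKKRRR
RRKKRRR
RRKKRRR
RRRRRRR
RRRRRRR
RRRRRKR
After op 3 fill(5,2,G) [47 cells changed]:
GGGGGGG
GGKKGGG
GGKKGGG
GGKKGGG
GGKKGGG
GGGGGGG
GGGGGGG
GGGGGKG
After op 4 paint(3,6,W):
GGGGGGG
GGKKGGG
GGKKGGG
GGKKGGW
GGKKGGG
GGGGGGG
GGGGGGG
GGGGGKG

Answer: GGGGGGG
GGKKGGG
GGKKGGG
GGKKGGW
GGKKGGG
GGGGGGG
GGGGGGG
GGGGGKG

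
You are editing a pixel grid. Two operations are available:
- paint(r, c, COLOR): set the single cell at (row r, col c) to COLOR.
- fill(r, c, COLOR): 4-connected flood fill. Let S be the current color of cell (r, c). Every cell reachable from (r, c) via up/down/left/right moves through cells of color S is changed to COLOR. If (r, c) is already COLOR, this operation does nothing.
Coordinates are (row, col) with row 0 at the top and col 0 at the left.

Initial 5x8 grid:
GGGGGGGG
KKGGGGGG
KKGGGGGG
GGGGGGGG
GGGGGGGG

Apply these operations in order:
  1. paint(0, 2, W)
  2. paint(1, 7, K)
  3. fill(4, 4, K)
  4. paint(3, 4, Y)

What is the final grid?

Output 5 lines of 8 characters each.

After op 1 paint(0,2,W):
GGWGGGGG
KKGGGGGG
KKGGGGGG
GGGGGGGG
GGGGGGGG
After op 2 paint(1,7,K):
GGWGGGGG
KKGGGGGK
KKGGGGGG
GGGGGGGG
GGGGGGGG
After op 3 fill(4,4,K) [32 cells changed]:
GGWKKKKK
KKKKKKKK
KKKKKKKK
KKKKKKKK
KKKKKKKK
After op 4 paint(3,4,Y):
GGWKKKKK
KKKKKKKK
KKKKKKKK
KKKKYKKK
KKKKKKKK

Answer: GGWKKKKK
KKKKKKKK
KKKKKKKK
KKKKYKKK
KKKKKKKK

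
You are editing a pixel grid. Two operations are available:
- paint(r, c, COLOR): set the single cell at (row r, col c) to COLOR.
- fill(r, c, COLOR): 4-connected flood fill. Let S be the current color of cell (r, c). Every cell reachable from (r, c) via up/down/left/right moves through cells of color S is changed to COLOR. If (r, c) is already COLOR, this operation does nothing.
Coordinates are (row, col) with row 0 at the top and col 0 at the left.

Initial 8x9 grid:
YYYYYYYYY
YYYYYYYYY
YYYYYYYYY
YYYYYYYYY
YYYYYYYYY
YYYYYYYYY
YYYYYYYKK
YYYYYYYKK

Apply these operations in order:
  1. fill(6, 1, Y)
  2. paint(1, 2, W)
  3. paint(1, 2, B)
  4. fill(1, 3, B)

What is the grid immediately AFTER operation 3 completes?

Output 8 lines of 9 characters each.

Answer: YYYYYYYYY
YYBYYYYYY
YYYYYYYYY
YYYYYYYYY
YYYYYYYYY
YYYYYYYYY
YYYYYYYKK
YYYYYYYKK

Derivation:
After op 1 fill(6,1,Y) [0 cells changed]:
YYYYYYYYY
YYYYYYYYY
YYYYYYYYY
YYYYYYYYY
YYYYYYYYY
YYYYYYYYY
YYYYYYYKK
YYYYYYYKK
After op 2 paint(1,2,W):
YYYYYYYYY
YYWYYYYYY
YYYYYYYYY
YYYYYYYYY
YYYYYYYYY
YYYYYYYYY
YYYYYYYKK
YYYYYYYKK
After op 3 paint(1,2,B):
YYYYYYYYY
YYBYYYYYY
YYYYYYYYY
YYYYYYYYY
YYYYYYYYY
YYYYYYYYY
YYYYYYYKK
YYYYYYYKK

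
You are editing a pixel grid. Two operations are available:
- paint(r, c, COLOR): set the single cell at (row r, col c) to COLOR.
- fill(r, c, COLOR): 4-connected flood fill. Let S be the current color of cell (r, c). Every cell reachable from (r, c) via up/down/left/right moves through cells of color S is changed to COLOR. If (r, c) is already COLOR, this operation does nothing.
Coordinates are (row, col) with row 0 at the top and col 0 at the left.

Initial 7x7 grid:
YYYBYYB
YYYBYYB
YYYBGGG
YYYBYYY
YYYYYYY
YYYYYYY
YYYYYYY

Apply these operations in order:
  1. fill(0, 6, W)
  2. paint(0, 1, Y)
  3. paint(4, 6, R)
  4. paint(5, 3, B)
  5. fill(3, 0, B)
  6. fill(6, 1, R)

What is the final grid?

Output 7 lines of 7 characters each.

After op 1 fill(0,6,W) [2 cells changed]:
YYYBYYW
YYYBYYW
YYYBGGG
YYYBYYY
YYYYYYY
YYYYYYY
YYYYYYY
After op 2 paint(0,1,Y):
YYYBYYW
YYYBYYW
YYYBGGG
YYYBYYY
YYYYYYY
YYYYYYY
YYYYYYY
After op 3 paint(4,6,R):
YYYBYYW
YYYBYYW
YYYBGGG
YYYBYYY
YYYYYYR
YYYYYYY
YYYYYYY
After op 4 paint(5,3,B):
YYYBYYW
YYYBYYW
YYYBGGG
YYYBYYY
YYYYYYR
YYYBYYY
YYYYYYY
After op 5 fill(3,0,B) [34 cells changed]:
BBBBYYW
BBBBYYW
BBBBGGG
BBBBBBB
BBBBBBR
BBBBBBB
BBBBBBB
After op 6 fill(6,1,R) [39 cells changed]:
RRRRYYW
RRRRYYW
RRRRGGG
RRRRRRR
RRRRRRR
RRRRRRR
RRRRRRR

Answer: RRRRYYW
RRRRYYW
RRRRGGG
RRRRRRR
RRRRRRR
RRRRRRR
RRRRRRR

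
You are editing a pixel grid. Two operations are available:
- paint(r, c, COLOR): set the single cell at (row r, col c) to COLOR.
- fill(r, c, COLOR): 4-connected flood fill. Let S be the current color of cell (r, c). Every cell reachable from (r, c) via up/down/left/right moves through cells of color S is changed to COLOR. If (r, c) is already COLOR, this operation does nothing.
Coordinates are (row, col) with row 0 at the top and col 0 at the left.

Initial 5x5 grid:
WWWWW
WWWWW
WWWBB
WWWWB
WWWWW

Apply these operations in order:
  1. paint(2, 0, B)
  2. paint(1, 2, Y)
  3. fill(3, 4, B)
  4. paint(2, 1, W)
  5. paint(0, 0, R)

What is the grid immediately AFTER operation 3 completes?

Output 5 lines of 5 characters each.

After op 1 paint(2,0,B):
WWWWW
WWWWW
BWWBB
WWWWB
WWWWW
After op 2 paint(1,2,Y):
WWWWW
WWYWW
BWWBB
WWWWB
WWWWW
After op 3 fill(3,4,B) [0 cells changed]:
WWWWW
WWYWW
BWWBB
WWWWB
WWWWW

Answer: WWWWW
WWYWW
BWWBB
WWWWB
WWWWW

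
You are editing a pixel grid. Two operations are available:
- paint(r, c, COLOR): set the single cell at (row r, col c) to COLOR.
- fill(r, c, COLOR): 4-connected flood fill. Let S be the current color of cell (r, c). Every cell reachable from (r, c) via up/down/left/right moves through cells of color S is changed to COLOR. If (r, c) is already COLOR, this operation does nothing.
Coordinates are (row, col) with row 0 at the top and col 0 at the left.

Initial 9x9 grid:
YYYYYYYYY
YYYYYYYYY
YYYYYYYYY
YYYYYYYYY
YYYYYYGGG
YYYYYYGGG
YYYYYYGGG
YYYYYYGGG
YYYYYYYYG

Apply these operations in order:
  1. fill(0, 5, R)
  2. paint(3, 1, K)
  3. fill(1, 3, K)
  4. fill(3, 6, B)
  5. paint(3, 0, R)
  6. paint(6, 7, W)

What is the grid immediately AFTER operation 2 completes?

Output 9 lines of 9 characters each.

Answer: RRRRRRRRR
RRRRRRRRR
RRRRRRRRR
RKRRRRRRR
RRRRRRGGG
RRRRRRGGG
RRRRRRGGG
RRRRRRGGG
RRRRRRRRG

Derivation:
After op 1 fill(0,5,R) [68 cells changed]:
RRRRRRRRR
RRRRRRRRR
RRRRRRRRR
RRRRRRRRR
RRRRRRGGG
RRRRRRGGG
RRRRRRGGG
RRRRRRGGG
RRRRRRRRG
After op 2 paint(3,1,K):
RRRRRRRRR
RRRRRRRRR
RRRRRRRRR
RKRRRRRRR
RRRRRRGGG
RRRRRRGGG
RRRRRRGGG
RRRRRRGGG
RRRRRRRRG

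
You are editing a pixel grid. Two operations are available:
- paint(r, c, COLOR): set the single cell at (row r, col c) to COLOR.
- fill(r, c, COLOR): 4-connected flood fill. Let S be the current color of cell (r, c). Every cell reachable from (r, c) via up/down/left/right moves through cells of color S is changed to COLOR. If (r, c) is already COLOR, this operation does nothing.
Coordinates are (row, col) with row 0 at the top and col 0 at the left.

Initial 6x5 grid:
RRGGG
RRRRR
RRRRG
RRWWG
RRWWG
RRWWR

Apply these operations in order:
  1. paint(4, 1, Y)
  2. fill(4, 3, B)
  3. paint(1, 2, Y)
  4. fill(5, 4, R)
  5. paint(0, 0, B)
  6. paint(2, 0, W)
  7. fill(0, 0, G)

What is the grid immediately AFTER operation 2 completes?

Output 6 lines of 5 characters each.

Answer: RRGGG
RRRRR
RRRRG
RRBBG
RYBBG
RRBBR

Derivation:
After op 1 paint(4,1,Y):
RRGGG
RRRRR
RRRRG
RRWWG
RYWWG
RRWWR
After op 2 fill(4,3,B) [6 cells changed]:
RRGGG
RRRRR
RRRRG
RRBBG
RYBBG
RRBBR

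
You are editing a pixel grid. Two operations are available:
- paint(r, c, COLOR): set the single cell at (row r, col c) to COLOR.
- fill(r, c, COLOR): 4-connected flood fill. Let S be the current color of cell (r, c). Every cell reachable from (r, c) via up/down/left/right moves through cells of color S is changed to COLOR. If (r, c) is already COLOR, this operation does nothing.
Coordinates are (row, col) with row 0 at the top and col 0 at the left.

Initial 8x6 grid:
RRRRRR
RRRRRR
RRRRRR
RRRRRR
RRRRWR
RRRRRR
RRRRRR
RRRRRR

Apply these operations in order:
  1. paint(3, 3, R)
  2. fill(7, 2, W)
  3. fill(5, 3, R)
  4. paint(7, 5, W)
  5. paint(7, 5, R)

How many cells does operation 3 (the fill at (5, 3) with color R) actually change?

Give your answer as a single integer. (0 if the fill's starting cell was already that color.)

Answer: 48

Derivation:
After op 1 paint(3,3,R):
RRRRRR
RRRRRR
RRRRRR
RRRRRR
RRRRWR
RRRRRR
RRRRRR
RRRRRR
After op 2 fill(7,2,W) [47 cells changed]:
WWWWWW
WWWWWW
WWWWWW
WWWWWW
WWWWWW
WWWWWW
WWWWWW
WWWWWW
After op 3 fill(5,3,R) [48 cells changed]:
RRRRRR
RRRRRR
RRRRRR
RRRRRR
RRRRRR
RRRRRR
RRRRRR
RRRRRR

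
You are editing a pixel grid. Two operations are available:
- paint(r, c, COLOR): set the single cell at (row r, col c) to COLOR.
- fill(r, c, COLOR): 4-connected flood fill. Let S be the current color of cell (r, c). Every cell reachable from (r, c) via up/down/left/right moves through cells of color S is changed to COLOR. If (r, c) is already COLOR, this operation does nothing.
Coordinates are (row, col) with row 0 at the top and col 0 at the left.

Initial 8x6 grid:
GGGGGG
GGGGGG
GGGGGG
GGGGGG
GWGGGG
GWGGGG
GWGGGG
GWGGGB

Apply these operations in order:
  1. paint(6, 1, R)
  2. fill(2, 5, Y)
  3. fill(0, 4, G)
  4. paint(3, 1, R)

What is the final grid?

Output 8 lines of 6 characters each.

After op 1 paint(6,1,R):
GGGGGG
GGGGGG
GGGGGG
GGGGGG
GWGGGG
GWGGGG
GRGGGG
GWGGGB
After op 2 fill(2,5,Y) [43 cells changed]:
YYYYYY
YYYYYY
YYYYYY
YYYYYY
YWYYYY
YWYYYY
YRYYYY
YWYYYB
After op 3 fill(0,4,G) [43 cells changed]:
GGGGGG
GGGGGG
GGGGGG
GGGGGG
GWGGGG
GWGGGG
GRGGGG
GWGGGB
After op 4 paint(3,1,R):
GGGGGG
GGGGGG
GGGGGG
GRGGGG
GWGGGG
GWGGGG
GRGGGG
GWGGGB

Answer: GGGGGG
GGGGGG
GGGGGG
GRGGGG
GWGGGG
GWGGGG
GRGGGG
GWGGGB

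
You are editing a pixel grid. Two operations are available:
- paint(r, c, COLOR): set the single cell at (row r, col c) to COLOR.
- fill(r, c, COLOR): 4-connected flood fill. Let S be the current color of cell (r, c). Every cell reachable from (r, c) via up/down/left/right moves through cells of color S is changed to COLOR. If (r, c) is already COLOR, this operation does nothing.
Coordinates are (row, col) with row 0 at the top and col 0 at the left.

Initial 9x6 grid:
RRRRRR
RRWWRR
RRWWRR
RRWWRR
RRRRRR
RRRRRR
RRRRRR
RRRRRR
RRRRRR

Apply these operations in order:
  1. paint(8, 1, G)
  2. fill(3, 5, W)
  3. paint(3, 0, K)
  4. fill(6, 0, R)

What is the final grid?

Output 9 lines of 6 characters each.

After op 1 paint(8,1,G):
RRRRRR
RRWWRR
RRWWRR
RRWWRR
RRRRRR
RRRRRR
RRRRRR
RRRRRR
RGRRRR
After op 2 fill(3,5,W) [47 cells changed]:
WWWWWW
WWWWWW
WWWWWW
WWWWWW
WWWWWW
WWWWWW
WWWWWW
WWWWWW
WGWWWW
After op 3 paint(3,0,K):
WWWWWW
WWWWWW
WWWWWW
KWWWWW
WWWWWW
WWWWWW
WWWWWW
WWWWWW
WGWWWW
After op 4 fill(6,0,R) [52 cells changed]:
RRRRRR
RRRRRR
RRRRRR
KRRRRR
RRRRRR
RRRRRR
RRRRRR
RRRRRR
RGRRRR

Answer: RRRRRR
RRRRRR
RRRRRR
KRRRRR
RRRRRR
RRRRRR
RRRRRR
RRRRRR
RGRRRR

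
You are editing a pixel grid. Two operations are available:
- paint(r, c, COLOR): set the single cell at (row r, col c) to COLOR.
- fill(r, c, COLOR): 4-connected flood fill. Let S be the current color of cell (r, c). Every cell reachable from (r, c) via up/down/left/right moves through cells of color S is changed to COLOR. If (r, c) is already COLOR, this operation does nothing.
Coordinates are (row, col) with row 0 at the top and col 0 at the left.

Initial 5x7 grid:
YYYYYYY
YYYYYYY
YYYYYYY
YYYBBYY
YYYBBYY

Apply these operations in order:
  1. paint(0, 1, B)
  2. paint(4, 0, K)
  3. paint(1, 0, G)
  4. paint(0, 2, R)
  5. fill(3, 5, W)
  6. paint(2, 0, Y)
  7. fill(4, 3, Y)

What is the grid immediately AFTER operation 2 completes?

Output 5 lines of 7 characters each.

Answer: YBYYYYY
YYYYYYY
YYYYYYY
YYYBBYY
KYYBBYY

Derivation:
After op 1 paint(0,1,B):
YBYYYYY
YYYYYYY
YYYYYYY
YYYBBYY
YYYBBYY
After op 2 paint(4,0,K):
YBYYYYY
YYYYYYY
YYYYYYY
YYYBBYY
KYYBBYY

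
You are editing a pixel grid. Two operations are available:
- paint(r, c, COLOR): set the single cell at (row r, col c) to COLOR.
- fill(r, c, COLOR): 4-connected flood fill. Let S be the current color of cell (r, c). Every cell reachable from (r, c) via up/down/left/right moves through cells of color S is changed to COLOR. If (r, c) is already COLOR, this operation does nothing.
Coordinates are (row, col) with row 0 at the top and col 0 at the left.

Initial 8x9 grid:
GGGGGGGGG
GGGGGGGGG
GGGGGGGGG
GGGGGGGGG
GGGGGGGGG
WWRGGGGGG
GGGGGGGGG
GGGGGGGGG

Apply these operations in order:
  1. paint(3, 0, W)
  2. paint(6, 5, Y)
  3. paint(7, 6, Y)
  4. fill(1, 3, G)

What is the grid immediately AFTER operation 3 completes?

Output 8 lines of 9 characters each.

After op 1 paint(3,0,W):
GGGGGGGGG
GGGGGGGGG
GGGGGGGGG
WGGGGGGGG
GGGGGGGGG
WWRGGGGGG
GGGGGGGGG
GGGGGGGGG
After op 2 paint(6,5,Y):
GGGGGGGGG
GGGGGGGGG
GGGGGGGGG
WGGGGGGGG
GGGGGGGGG
WWRGGGGGG
GGGGGYGGG
GGGGGGGGG
After op 3 paint(7,6,Y):
GGGGGGGGG
GGGGGGGGG
GGGGGGGGG
WGGGGGGGG
GGGGGGGGG
WWRGGGGGG
GGGGGYGGG
GGGGGGYGG

Answer: GGGGGGGGG
GGGGGGGGG
GGGGGGGGG
WGGGGGGGG
GGGGGGGGG
WWRGGGGGG
GGGGGYGGG
GGGGGGYGG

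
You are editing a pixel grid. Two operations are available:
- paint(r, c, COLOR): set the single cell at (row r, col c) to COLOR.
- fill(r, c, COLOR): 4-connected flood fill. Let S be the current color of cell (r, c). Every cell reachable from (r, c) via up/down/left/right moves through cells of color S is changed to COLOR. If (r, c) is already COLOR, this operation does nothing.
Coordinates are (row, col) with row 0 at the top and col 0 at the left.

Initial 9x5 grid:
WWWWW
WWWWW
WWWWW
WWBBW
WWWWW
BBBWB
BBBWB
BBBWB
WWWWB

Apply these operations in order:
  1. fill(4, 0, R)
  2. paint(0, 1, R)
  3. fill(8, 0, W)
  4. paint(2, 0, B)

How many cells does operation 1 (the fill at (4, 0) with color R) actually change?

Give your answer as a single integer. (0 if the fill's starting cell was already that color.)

After op 1 fill(4,0,R) [30 cells changed]:
RRRRR
RRRRR
RRRRR
RRBBR
RRRRR
BBBRB
BBBRB
BBBRB
RRRRB

Answer: 30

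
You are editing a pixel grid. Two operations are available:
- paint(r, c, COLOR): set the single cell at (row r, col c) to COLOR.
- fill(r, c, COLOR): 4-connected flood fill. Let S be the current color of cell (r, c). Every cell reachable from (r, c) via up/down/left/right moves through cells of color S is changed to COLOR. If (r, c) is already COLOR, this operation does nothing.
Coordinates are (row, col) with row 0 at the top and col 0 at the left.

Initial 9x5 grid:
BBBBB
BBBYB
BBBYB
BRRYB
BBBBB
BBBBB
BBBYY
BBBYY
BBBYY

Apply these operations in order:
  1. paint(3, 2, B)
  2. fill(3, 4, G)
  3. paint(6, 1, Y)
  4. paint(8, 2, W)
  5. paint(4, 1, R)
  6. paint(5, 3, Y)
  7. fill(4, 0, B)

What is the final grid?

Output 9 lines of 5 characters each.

Answer: BBBBB
BBBYB
BBBYB
BRBYB
BRBBB
BBBYB
BYBYY
BBBYY
BBWYY

Derivation:
After op 1 paint(3,2,B):
BBBBB
BBBYB
BBBYB
BRBYB
BBBBB
BBBBB
BBBYY
BBBYY
BBBYY
After op 2 fill(3,4,G) [35 cells changed]:
GGGGG
GGGYG
GGGYG
GRGYG
GGGGG
GGGGG
GGGYY
GGGYY
GGGYY
After op 3 paint(6,1,Y):
GGGGG
GGGYG
GGGYG
GRGYG
GGGGG
GGGGG
GYGYY
GGGYY
GGGYY
After op 4 paint(8,2,W):
GGGGG
GGGYG
GGGYG
GRGYG
GGGGG
GGGGG
GYGYY
GGGYY
GGWYY
After op 5 paint(4,1,R):
GGGGG
GGGYG
GGGYG
GRGYG
GRGGG
GGGGG
GYGYY
GGGYY
GGWYY
After op 6 paint(5,3,Y):
GGGGG
GGGYG
GGGYG
GRGYG
GRGGG
GGGYG
GYGYY
GGGYY
GGWYY
After op 7 fill(4,0,B) [31 cells changed]:
BBBBB
BBBYB
BBBYB
BRBYB
BRBBB
BBBYB
BYBYY
BBBYY
BBWYY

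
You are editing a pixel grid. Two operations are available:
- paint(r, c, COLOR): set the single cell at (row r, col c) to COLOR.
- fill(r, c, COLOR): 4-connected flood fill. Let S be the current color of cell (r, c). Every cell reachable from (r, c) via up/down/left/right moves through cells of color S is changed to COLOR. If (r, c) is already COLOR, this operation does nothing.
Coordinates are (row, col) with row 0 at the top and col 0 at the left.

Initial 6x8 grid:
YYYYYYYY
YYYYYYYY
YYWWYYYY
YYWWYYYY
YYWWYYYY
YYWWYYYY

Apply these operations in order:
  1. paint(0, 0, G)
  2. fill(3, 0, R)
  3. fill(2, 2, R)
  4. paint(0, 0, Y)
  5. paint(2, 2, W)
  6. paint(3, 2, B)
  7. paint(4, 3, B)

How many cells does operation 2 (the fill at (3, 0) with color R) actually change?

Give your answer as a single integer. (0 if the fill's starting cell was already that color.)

Answer: 39

Derivation:
After op 1 paint(0,0,G):
GYYYYYYY
YYYYYYYY
YYWWYYYY
YYWWYYYY
YYWWYYYY
YYWWYYYY
After op 2 fill(3,0,R) [39 cells changed]:
GRRRRRRR
RRRRRRRR
RRWWRRRR
RRWWRRRR
RRWWRRRR
RRWWRRRR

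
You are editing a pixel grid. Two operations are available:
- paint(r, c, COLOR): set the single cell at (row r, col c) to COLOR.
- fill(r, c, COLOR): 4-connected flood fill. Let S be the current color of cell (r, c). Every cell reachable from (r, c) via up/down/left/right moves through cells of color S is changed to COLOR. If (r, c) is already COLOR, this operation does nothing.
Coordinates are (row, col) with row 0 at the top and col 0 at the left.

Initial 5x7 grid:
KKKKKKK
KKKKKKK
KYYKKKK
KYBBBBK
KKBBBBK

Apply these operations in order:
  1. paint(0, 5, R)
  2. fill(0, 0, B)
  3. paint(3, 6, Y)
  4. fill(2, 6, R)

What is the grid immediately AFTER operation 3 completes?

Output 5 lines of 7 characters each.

After op 1 paint(0,5,R):
KKKKKRK
KKKKKKK
KYYKKKK
KYBBBBK
KKBBBBK
After op 2 fill(0,0,B) [23 cells changed]:
BBBBBRB
BBBBBBB
BYYBBBB
BYBBBBB
BBBBBBB
After op 3 paint(3,6,Y):
BBBBBRB
BBBBBBB
BYYBBBB
BYBBBBY
BBBBBBB

Answer: BBBBBRB
BBBBBBB
BYYBBBB
BYBBBBY
BBBBBBB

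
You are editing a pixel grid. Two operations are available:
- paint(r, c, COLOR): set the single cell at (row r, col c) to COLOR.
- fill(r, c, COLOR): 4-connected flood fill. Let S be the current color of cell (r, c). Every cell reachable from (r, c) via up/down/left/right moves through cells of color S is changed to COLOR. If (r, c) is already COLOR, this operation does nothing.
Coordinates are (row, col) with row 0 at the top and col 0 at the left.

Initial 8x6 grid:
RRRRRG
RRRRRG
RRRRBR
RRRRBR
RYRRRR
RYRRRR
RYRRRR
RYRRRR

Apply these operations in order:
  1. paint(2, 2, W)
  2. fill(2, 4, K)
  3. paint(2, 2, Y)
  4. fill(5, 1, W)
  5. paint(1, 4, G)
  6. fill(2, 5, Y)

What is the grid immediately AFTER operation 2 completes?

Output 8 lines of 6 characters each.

After op 1 paint(2,2,W):
RRRRRG
RRRRRG
RRWRBR
RRRRBR
RYRRRR
RYRRRR
RYRRRR
RYRRRR
After op 2 fill(2,4,K) [2 cells changed]:
RRRRRG
RRRRRG
RRWRKR
RRRRKR
RYRRRR
RYRRRR
RYRRRR
RYRRRR

Answer: RRRRRG
RRRRRG
RRWRKR
RRRRKR
RYRRRR
RYRRRR
RYRRRR
RYRRRR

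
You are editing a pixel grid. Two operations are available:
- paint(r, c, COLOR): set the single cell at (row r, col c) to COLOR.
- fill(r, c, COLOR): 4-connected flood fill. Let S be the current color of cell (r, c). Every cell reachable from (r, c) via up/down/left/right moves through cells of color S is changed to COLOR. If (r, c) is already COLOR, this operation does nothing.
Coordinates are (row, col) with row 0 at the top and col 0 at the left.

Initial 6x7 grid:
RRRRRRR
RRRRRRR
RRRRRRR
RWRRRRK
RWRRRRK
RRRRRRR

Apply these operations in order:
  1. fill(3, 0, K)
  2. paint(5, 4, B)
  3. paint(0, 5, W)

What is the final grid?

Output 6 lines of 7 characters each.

After op 1 fill(3,0,K) [38 cells changed]:
KKKKKKK
KKKKKKK
KKKKKKK
KWKKKKK
KWKKKKK
KKKKKKK
After op 2 paint(5,4,B):
KKKKKKK
KKKKKKK
KKKKKKK
KWKKKKK
KWKKKKK
KKKKBKK
After op 3 paint(0,5,W):
KKKKKWK
KKKKKKK
KKKKKKK
KWKKKKK
KWKKKKK
KKKKBKK

Answer: KKKKKWK
KKKKKKK
KKKKKKK
KWKKKKK
KWKKKKK
KKKKBKK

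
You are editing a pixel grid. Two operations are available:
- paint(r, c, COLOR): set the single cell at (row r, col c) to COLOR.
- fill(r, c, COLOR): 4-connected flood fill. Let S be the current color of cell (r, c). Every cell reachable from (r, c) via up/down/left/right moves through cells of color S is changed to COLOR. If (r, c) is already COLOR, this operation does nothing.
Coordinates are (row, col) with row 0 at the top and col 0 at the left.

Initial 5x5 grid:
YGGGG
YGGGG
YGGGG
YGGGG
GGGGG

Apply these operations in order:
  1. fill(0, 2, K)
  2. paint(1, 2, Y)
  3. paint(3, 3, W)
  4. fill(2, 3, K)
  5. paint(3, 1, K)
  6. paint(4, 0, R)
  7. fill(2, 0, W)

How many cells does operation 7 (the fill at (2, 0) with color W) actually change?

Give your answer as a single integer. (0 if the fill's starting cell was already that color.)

Answer: 4

Derivation:
After op 1 fill(0,2,K) [21 cells changed]:
YKKKK
YKKKK
YKKKK
YKKKK
KKKKK
After op 2 paint(1,2,Y):
YKKKK
YKYKK
YKKKK
YKKKK
KKKKK
After op 3 paint(3,3,W):
YKKKK
YKYKK
YKKKK
YKKWK
KKKKK
After op 4 fill(2,3,K) [0 cells changed]:
YKKKK
YKYKK
YKKKK
YKKWK
KKKKK
After op 5 paint(3,1,K):
YKKKK
YKYKK
YKKKK
YKKWK
KKKKK
After op 6 paint(4,0,R):
YKKKK
YKYKK
YKKKK
YKKWK
RKKKK
After op 7 fill(2,0,W) [4 cells changed]:
WKKKK
WKYKK
WKKKK
WKKWK
RKKKK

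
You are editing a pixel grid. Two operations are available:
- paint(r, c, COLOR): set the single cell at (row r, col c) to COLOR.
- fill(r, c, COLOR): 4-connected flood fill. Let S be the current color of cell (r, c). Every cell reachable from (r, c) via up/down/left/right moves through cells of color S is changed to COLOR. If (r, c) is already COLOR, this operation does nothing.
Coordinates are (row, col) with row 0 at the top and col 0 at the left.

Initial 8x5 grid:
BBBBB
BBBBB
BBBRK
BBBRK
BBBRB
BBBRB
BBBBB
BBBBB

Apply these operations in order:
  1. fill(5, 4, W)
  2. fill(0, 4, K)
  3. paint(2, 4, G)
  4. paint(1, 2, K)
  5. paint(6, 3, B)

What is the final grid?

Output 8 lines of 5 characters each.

Answer: KKKKK
KKKKK
KKKRG
KKKRK
KKKRK
KKKRK
KKKBK
KKKKK

Derivation:
After op 1 fill(5,4,W) [34 cells changed]:
WWWWW
WWWWW
WWWRK
WWWRK
WWWRW
WWWRW
WWWWW
WWWWW
After op 2 fill(0,4,K) [34 cells changed]:
KKKKK
KKKKK
KKKRK
KKKRK
KKKRK
KKKRK
KKKKK
KKKKK
After op 3 paint(2,4,G):
KKKKK
KKKKK
KKKRG
KKKRK
KKKRK
KKKRK
KKKKK
KKKKK
After op 4 paint(1,2,K):
KKKKK
KKKKK
KKKRG
KKKRK
KKKRK
KKKRK
KKKKK
KKKKK
After op 5 paint(6,3,B):
KKKKK
KKKKK
KKKRG
KKKRK
KKKRK
KKKRK
KKKBK
KKKKK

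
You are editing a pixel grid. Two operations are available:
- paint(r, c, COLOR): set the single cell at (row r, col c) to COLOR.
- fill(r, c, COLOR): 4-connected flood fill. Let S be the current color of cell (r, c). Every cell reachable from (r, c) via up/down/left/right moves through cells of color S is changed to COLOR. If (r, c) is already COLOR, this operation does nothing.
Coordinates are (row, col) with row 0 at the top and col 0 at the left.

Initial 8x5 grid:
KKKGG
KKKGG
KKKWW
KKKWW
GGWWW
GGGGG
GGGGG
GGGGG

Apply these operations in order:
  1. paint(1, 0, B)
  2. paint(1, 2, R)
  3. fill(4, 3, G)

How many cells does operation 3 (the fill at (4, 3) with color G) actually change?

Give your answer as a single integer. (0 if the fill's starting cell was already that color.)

After op 1 paint(1,0,B):
KKKGG
BKKGG
KKKWW
KKKWW
GGWWW
GGGGG
GGGGG
GGGGG
After op 2 paint(1,2,R):
KKKGG
BKRGG
KKKWW
KKKWW
GGWWW
GGGGG
GGGGG
GGGGG
After op 3 fill(4,3,G) [7 cells changed]:
KKKGG
BKRGG
KKKGG
KKKGG
GGGGG
GGGGG
GGGGG
GGGGG

Answer: 7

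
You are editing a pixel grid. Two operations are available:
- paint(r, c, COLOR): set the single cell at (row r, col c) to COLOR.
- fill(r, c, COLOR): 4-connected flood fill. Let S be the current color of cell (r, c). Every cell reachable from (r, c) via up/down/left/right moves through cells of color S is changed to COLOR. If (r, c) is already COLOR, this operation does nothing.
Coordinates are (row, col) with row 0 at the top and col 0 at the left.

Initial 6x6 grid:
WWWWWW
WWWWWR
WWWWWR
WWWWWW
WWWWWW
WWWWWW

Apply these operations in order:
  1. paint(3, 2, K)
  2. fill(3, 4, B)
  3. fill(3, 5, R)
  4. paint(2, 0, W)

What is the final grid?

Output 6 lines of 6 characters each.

Answer: RRRRRR
RRRRRR
WRRRRR
RRKRRR
RRRRRR
RRRRRR

Derivation:
After op 1 paint(3,2,K):
WWWWWW
WWWWWR
WWWWWR
WWKWWW
WWWWWW
WWWWWW
After op 2 fill(3,4,B) [33 cells changed]:
BBBBBB
BBBBBR
BBBBBR
BBKBBB
BBBBBB
BBBBBB
After op 3 fill(3,5,R) [33 cells changed]:
RRRRRR
RRRRRR
RRRRRR
RRKRRR
RRRRRR
RRRRRR
After op 4 paint(2,0,W):
RRRRRR
RRRRRR
WRRRRR
RRKRRR
RRRRRR
RRRRRR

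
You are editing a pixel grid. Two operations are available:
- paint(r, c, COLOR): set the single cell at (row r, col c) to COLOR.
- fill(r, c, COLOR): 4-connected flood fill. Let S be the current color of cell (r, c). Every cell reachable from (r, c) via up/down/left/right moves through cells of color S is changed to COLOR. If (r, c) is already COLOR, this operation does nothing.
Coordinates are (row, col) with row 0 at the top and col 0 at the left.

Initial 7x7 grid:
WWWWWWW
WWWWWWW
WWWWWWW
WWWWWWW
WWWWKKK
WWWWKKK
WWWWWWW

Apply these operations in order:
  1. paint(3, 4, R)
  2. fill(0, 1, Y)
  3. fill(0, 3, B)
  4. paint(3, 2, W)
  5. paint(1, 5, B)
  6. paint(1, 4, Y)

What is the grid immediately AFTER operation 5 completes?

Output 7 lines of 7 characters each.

Answer: BBBBBBB
BBBBBBB
BBBBBBB
BBWBRBB
BBBBKKK
BBBBKKK
BBBBBBB

Derivation:
After op 1 paint(3,4,R):
WWWWWWW
WWWWWWW
WWWWWWW
WWWWRWW
WWWWKKK
WWWWKKK
WWWWWWW
After op 2 fill(0,1,Y) [42 cells changed]:
YYYYYYY
YYYYYYY
YYYYYYY
YYYYRYY
YYYYKKK
YYYYKKK
YYYYYYY
After op 3 fill(0,3,B) [42 cells changed]:
BBBBBBB
BBBBBBB
BBBBBBB
BBBBRBB
BBBBKKK
BBBBKKK
BBBBBBB
After op 4 paint(3,2,W):
BBBBBBB
BBBBBBB
BBBBBBB
BBWBRBB
BBBBKKK
BBBBKKK
BBBBBBB
After op 5 paint(1,5,B):
BBBBBBB
BBBBBBB
BBBBBBB
BBWBRBB
BBBBKKK
BBBBKKK
BBBBBBB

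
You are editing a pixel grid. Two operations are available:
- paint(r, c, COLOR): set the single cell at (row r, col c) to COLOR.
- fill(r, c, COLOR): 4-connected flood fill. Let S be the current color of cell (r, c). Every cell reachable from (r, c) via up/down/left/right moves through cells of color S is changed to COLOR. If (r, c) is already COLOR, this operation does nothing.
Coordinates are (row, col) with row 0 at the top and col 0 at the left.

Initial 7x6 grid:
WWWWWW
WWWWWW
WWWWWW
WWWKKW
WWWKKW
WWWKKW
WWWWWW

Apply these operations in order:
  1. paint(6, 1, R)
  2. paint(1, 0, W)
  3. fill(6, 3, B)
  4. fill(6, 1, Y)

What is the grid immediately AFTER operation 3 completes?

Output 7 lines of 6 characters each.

After op 1 paint(6,1,R):
WWWWWW
WWWWWW
WWWWWW
WWWKKW
WWWKKW
WWWKKW
WRWWWW
After op 2 paint(1,0,W):
WWWWWW
WWWWWW
WWWWWW
WWWKKW
WWWKKW
WWWKKW
WRWWWW
After op 3 fill(6,3,B) [35 cells changed]:
BBBBBB
BBBBBB
BBBBBB
BBBKKB
BBBKKB
BBBKKB
BRBBBB

Answer: BBBBBB
BBBBBB
BBBBBB
BBBKKB
BBBKKB
BBBKKB
BRBBBB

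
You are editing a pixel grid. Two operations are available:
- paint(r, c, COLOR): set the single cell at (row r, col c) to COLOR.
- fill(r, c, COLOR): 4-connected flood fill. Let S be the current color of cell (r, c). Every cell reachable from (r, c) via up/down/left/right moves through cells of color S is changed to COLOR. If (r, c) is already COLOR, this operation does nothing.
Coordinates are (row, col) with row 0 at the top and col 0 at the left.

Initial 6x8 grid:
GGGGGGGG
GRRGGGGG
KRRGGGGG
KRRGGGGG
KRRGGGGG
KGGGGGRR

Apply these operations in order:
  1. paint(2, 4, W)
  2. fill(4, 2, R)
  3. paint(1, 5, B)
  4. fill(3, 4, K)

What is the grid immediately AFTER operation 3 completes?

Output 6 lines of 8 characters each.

Answer: GGGGGGGG
GRRGGBGG
KRRGWGGG
KRRGGGGG
KRRGGGGG
KGGGGGRR

Derivation:
After op 1 paint(2,4,W):
GGGGGGGG
GRRGGGGG
KRRGWGGG
KRRGGGGG
KRRGGGGG
KGGGGGRR
After op 2 fill(4,2,R) [0 cells changed]:
GGGGGGGG
GRRGGGGG
KRRGWGGG
KRRGGGGG
KRRGGGGG
KGGGGGRR
After op 3 paint(1,5,B):
GGGGGGGG
GRRGGBGG
KRRGWGGG
KRRGGGGG
KRRGGGGG
KGGGGGRR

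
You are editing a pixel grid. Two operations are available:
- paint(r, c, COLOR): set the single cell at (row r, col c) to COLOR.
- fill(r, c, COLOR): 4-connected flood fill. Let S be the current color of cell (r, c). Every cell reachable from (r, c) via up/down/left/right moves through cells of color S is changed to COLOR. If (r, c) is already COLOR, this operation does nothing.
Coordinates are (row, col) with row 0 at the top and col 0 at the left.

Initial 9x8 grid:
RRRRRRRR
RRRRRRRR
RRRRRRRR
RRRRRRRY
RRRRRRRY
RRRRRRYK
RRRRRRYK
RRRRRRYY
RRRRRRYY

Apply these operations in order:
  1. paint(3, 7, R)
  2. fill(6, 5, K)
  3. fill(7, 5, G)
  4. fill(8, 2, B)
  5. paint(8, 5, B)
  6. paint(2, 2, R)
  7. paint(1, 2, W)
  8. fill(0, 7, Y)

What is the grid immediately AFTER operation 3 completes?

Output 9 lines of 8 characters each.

After op 1 paint(3,7,R):
RRRRRRRR
RRRRRRRR
RRRRRRRR
RRRRRRRR
RRRRRRRY
RRRRRRYK
RRRRRRYK
RRRRRRYY
RRRRRRYY
After op 2 fill(6,5,K) [63 cells changed]:
KKKKKKKK
KKKKKKKK
KKKKKKKK
KKKKKKKK
KKKKKKKY
KKKKKKYK
KKKKKKYK
KKKKKKYY
KKKKKKYY
After op 3 fill(7,5,G) [63 cells changed]:
GGGGGGGG
GGGGGGGG
GGGGGGGG
GGGGGGGG
GGGGGGGY
GGGGGGYK
GGGGGGYK
GGGGGGYY
GGGGGGYY

Answer: GGGGGGGG
GGGGGGGG
GGGGGGGG
GGGGGGGG
GGGGGGGY
GGGGGGYK
GGGGGGYK
GGGGGGYY
GGGGGGYY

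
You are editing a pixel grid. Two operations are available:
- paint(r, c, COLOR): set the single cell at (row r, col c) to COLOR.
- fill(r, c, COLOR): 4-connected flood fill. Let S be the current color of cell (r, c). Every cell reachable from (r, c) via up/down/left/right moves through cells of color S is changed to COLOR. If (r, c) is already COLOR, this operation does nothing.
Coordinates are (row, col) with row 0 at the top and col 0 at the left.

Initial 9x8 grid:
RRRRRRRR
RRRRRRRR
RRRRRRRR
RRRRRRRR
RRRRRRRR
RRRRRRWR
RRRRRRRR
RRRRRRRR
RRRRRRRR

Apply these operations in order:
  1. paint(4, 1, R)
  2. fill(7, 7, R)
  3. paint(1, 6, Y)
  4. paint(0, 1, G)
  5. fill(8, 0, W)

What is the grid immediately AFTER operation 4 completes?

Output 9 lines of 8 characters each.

After op 1 paint(4,1,R):
RRRRRRRR
RRRRRRRR
RRRRRRRR
RRRRRRRR
RRRRRRRR
RRRRRRWR
RRRRRRRR
RRRRRRRR
RRRRRRRR
After op 2 fill(7,7,R) [0 cells changed]:
RRRRRRRR
RRRRRRRR
RRRRRRRR
RRRRRRRR
RRRRRRRR
RRRRRRWR
RRRRRRRR
RRRRRRRR
RRRRRRRR
After op 3 paint(1,6,Y):
RRRRRRRR
RRRRRRYR
RRRRRRRR
RRRRRRRR
RRRRRRRR
RRRRRRWR
RRRRRRRR
RRRRRRRR
RRRRRRRR
After op 4 paint(0,1,G):
RGRRRRRR
RRRRRRYR
RRRRRRRR
RRRRRRRR
RRRRRRRR
RRRRRRWR
RRRRRRRR
RRRRRRRR
RRRRRRRR

Answer: RGRRRRRR
RRRRRRYR
RRRRRRRR
RRRRRRRR
RRRRRRRR
RRRRRRWR
RRRRRRRR
RRRRRRRR
RRRRRRRR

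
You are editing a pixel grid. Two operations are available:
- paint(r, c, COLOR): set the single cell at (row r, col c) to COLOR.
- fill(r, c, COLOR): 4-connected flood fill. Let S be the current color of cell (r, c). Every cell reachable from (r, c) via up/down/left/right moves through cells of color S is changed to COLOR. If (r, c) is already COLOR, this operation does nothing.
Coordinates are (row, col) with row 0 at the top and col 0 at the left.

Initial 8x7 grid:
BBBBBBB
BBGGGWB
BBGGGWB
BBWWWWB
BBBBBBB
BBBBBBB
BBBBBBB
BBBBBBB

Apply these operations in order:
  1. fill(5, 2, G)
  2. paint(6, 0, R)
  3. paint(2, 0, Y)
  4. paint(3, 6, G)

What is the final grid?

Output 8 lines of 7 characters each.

Answer: GGGGGGG
GGGGGWG
YGGGGWG
GGWWWWG
GGGGGGG
GGGGGGG
RGGGGGG
GGGGGGG

Derivation:
After op 1 fill(5,2,G) [44 cells changed]:
GGGGGGG
GGGGGWG
GGGGGWG
GGWWWWG
GGGGGGG
GGGGGGG
GGGGGGG
GGGGGGG
After op 2 paint(6,0,R):
GGGGGGG
GGGGGWG
GGGGGWG
GGWWWWG
GGGGGGG
GGGGGGG
RGGGGGG
GGGGGGG
After op 3 paint(2,0,Y):
GGGGGGG
GGGGGWG
YGGGGWG
GGWWWWG
GGGGGGG
GGGGGGG
RGGGGGG
GGGGGGG
After op 4 paint(3,6,G):
GGGGGGG
GGGGGWG
YGGGGWG
GGWWWWG
GGGGGGG
GGGGGGG
RGGGGGG
GGGGGGG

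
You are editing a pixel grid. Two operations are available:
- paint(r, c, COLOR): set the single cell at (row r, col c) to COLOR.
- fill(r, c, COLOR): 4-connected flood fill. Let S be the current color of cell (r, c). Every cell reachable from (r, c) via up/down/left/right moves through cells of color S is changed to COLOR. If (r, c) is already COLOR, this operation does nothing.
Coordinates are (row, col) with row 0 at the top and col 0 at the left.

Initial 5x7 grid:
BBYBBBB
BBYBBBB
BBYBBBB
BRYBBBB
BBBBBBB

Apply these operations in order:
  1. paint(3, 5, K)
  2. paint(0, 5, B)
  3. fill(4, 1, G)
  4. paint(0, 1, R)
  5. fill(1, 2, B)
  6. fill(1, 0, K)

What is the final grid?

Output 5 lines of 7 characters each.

After op 1 paint(3,5,K):
BBYBBBB
BBYBBBB
BBYBBBB
BRYBBKB
BBBBBBB
After op 2 paint(0,5,B):
BBYBBBB
BBYBBBB
BBYBBBB
BRYBBKB
BBBBBBB
After op 3 fill(4,1,G) [29 cells changed]:
GGYGGGG
GGYGGGG
GGYGGGG
GRYGGKG
GGGGGGG
After op 4 paint(0,1,R):
GRYGGGG
GGYGGGG
GGYGGGG
GRYGGKG
GGGGGGG
After op 5 fill(1,2,B) [4 cells changed]:
GRBGGGG
GGBGGGG
GGBGGGG
GRBGGKG
GGGGGGG
After op 6 fill(1,0,K) [28 cells changed]:
KRBKKKK
KKBKKKK
KKBKKKK
KRBKKKK
KKKKKKK

Answer: KRBKKKK
KKBKKKK
KKBKKKK
KRBKKKK
KKKKKKK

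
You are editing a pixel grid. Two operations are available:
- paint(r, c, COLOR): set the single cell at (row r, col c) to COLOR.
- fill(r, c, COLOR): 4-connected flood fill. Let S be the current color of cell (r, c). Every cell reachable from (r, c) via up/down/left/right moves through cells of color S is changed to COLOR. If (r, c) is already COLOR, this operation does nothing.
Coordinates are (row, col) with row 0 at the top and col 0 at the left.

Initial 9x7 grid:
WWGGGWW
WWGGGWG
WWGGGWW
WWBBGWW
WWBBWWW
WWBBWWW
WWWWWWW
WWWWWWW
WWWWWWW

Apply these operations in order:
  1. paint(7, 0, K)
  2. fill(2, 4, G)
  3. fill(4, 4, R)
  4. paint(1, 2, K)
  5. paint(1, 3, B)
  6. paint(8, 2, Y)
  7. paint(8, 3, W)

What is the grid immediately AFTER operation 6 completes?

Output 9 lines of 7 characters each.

After op 1 paint(7,0,K):
WWGGGWW
WWGGGWG
WWGGGWW
WWBBGWW
WWBBWWW
WWBBWWW
WWWWWWW
KWWWWWW
WWWWWWW
After op 2 fill(2,4,G) [0 cells changed]:
WWGGGWW
WWGGGWG
WWGGGWW
WWBBGWW
WWBBWWW
WWBBWWW
WWWWWWW
KWWWWWW
WWWWWWW
After op 3 fill(4,4,R) [45 cells changed]:
RRGGGRR
RRGGGRG
RRGGGRR
RRBBGRR
RRBBRRR
RRBBRRR
RRRRRRR
KRRRRRR
RRRRRRR
After op 4 paint(1,2,K):
RRGGGRR
RRKGGRG
RRGGGRR
RRBBGRR
RRBBRRR
RRBBRRR
RRRRRRR
KRRRRRR
RRRRRRR
After op 5 paint(1,3,B):
RRGGGRR
RRKBGRG
RRGGGRR
RRBBGRR
RRBBRRR
RRBBRRR
RRRRRRR
KRRRRRR
RRRRRRR
After op 6 paint(8,2,Y):
RRGGGRR
RRKBGRG
RRGGGRR
RRBBGRR
RRBBRRR
RRBBRRR
RRRRRRR
KRRRRRR
RRYRRRR

Answer: RRGGGRR
RRKBGRG
RRGGGRR
RRBBGRR
RRBBRRR
RRBBRRR
RRRRRRR
KRRRRRR
RRYRRRR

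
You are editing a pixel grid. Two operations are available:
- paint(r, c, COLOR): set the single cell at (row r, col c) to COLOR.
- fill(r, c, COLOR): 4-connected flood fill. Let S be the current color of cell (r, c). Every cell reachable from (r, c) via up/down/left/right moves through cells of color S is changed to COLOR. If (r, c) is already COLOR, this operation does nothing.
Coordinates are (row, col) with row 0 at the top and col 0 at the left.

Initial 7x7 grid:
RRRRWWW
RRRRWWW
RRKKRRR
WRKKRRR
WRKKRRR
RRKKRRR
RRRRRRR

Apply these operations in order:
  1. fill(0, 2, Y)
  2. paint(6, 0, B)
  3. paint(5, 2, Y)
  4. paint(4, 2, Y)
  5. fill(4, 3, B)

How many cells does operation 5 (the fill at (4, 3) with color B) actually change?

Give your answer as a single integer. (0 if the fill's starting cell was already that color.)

After op 1 fill(0,2,Y) [33 cells changed]:
YYYYWWW
YYYYWWW
YYKKYYY
WYKKYYY
WYKKYYY
YYKKYYY
YYYYYYY
After op 2 paint(6,0,B):
YYYYWWW
YYYYWWW
YYKKYYY
WYKKYYY
WYKKYYY
YYKKYYY
BYYYYYY
After op 3 paint(5,2,Y):
YYYYWWW
YYYYWWW
YYKKYYY
WYKKYYY
WYKKYYY
YYYKYYY
BYYYYYY
After op 4 paint(4,2,Y):
YYYYWWW
YYYYWWW
YYKKYYY
WYKKYYY
WYYKYYY
YYYKYYY
BYYYYYY
After op 5 fill(4,3,B) [6 cells changed]:
YYYYWWW
YYYYWWW
YYBBYYY
WYBBYYY
WYYBYYY
YYYBYYY
BYYYYYY

Answer: 6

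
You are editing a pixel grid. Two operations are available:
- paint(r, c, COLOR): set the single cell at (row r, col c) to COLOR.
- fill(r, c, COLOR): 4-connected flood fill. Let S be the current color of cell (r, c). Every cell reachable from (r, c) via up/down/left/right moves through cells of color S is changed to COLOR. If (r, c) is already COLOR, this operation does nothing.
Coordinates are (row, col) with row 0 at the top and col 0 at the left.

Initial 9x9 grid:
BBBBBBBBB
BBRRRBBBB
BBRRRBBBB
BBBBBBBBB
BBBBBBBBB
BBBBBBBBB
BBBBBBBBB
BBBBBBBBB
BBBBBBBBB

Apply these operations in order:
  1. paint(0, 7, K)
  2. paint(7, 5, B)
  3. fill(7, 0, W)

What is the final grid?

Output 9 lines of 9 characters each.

After op 1 paint(0,7,K):
BBBBBBBKB
BBRRRBBBB
BBRRRBBBB
BBBBBBBBB
BBBBBBBBB
BBBBBBBBB
BBBBBBBBB
BBBBBBBBB
BBBBBBBBB
After op 2 paint(7,5,B):
BBBBBBBKB
BBRRRBBBB
BBRRRBBBB
BBBBBBBBB
BBBBBBBBB
BBBBBBBBB
BBBBBBBBB
BBBBBBBBB
BBBBBBBBB
After op 3 fill(7,0,W) [74 cells changed]:
WWWWWWWKW
WWRRRWWWW
WWRRRWWWW
WWWWWWWWW
WWWWWWWWW
WWWWWWWWW
WWWWWWWWW
WWWWWWWWW
WWWWWWWWW

Answer: WWWWWWWKW
WWRRRWWWW
WWRRRWWWW
WWWWWWWWW
WWWWWWWWW
WWWWWWWWW
WWWWWWWWW
WWWWWWWWW
WWWWWWWWW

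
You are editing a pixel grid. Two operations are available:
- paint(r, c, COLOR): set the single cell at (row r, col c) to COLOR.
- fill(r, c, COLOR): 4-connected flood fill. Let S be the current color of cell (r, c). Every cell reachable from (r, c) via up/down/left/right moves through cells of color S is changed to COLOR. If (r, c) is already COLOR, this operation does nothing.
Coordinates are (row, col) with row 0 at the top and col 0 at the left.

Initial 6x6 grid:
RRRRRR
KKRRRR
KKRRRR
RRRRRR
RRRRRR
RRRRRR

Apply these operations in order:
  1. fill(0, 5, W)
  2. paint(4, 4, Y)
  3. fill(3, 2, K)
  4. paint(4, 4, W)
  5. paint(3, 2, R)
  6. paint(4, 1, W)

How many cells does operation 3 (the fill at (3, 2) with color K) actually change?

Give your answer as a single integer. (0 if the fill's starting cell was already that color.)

After op 1 fill(0,5,W) [32 cells changed]:
WWWWWW
KKWWWW
KKWWWW
WWWWWW
WWWWWW
WWWWWW
After op 2 paint(4,4,Y):
WWWWWW
KKWWWW
KKWWWW
WWWWWW
WWWWYW
WWWWWW
After op 3 fill(3,2,K) [31 cells changed]:
KKKKKK
KKKKKK
KKKKKK
KKKKKK
KKKKYK
KKKKKK

Answer: 31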